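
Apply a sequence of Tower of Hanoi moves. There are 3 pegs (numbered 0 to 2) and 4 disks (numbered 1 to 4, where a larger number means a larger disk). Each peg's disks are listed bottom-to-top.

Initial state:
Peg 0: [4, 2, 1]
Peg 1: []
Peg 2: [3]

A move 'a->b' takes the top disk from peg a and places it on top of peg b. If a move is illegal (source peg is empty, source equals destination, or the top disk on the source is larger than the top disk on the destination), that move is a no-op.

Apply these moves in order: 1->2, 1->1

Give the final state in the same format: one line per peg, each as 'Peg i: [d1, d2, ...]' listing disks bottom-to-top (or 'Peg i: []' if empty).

Answer: Peg 0: [4, 2, 1]
Peg 1: []
Peg 2: [3]

Derivation:
After move 1 (1->2):
Peg 0: [4, 2, 1]
Peg 1: []
Peg 2: [3]

After move 2 (1->1):
Peg 0: [4, 2, 1]
Peg 1: []
Peg 2: [3]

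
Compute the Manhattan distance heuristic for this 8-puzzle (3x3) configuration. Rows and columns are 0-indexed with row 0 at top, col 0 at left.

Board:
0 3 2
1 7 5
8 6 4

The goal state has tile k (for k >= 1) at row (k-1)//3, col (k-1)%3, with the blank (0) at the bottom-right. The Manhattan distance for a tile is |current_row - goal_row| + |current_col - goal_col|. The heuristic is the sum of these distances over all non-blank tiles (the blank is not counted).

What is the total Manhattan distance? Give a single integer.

Tile 3: at (0,1), goal (0,2), distance |0-0|+|1-2| = 1
Tile 2: at (0,2), goal (0,1), distance |0-0|+|2-1| = 1
Tile 1: at (1,0), goal (0,0), distance |1-0|+|0-0| = 1
Tile 7: at (1,1), goal (2,0), distance |1-2|+|1-0| = 2
Tile 5: at (1,2), goal (1,1), distance |1-1|+|2-1| = 1
Tile 8: at (2,0), goal (2,1), distance |2-2|+|0-1| = 1
Tile 6: at (2,1), goal (1,2), distance |2-1|+|1-2| = 2
Tile 4: at (2,2), goal (1,0), distance |2-1|+|2-0| = 3
Sum: 1 + 1 + 1 + 2 + 1 + 1 + 2 + 3 = 12

Answer: 12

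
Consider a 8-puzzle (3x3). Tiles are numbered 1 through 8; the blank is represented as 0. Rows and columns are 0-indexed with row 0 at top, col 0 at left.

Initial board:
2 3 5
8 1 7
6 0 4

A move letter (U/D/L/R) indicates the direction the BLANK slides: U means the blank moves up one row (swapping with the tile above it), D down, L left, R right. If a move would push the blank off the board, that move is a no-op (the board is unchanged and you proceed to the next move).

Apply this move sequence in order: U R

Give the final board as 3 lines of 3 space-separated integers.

After move 1 (U):
2 3 5
8 0 7
6 1 4

After move 2 (R):
2 3 5
8 7 0
6 1 4

Answer: 2 3 5
8 7 0
6 1 4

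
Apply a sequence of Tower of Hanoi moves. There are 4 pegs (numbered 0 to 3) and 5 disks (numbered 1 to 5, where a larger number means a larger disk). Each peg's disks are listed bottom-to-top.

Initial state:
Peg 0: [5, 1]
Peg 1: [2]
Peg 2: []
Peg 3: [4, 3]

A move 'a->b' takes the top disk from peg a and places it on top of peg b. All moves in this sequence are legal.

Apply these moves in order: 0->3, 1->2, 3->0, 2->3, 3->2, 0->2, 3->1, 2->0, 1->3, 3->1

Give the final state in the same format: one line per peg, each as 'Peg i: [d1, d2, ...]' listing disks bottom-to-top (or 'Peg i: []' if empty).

Answer: Peg 0: [5, 1]
Peg 1: [3]
Peg 2: [2]
Peg 3: [4]

Derivation:
After move 1 (0->3):
Peg 0: [5]
Peg 1: [2]
Peg 2: []
Peg 3: [4, 3, 1]

After move 2 (1->2):
Peg 0: [5]
Peg 1: []
Peg 2: [2]
Peg 3: [4, 3, 1]

After move 3 (3->0):
Peg 0: [5, 1]
Peg 1: []
Peg 2: [2]
Peg 3: [4, 3]

After move 4 (2->3):
Peg 0: [5, 1]
Peg 1: []
Peg 2: []
Peg 3: [4, 3, 2]

After move 5 (3->2):
Peg 0: [5, 1]
Peg 1: []
Peg 2: [2]
Peg 3: [4, 3]

After move 6 (0->2):
Peg 0: [5]
Peg 1: []
Peg 2: [2, 1]
Peg 3: [4, 3]

After move 7 (3->1):
Peg 0: [5]
Peg 1: [3]
Peg 2: [2, 1]
Peg 3: [4]

After move 8 (2->0):
Peg 0: [5, 1]
Peg 1: [3]
Peg 2: [2]
Peg 3: [4]

After move 9 (1->3):
Peg 0: [5, 1]
Peg 1: []
Peg 2: [2]
Peg 3: [4, 3]

After move 10 (3->1):
Peg 0: [5, 1]
Peg 1: [3]
Peg 2: [2]
Peg 3: [4]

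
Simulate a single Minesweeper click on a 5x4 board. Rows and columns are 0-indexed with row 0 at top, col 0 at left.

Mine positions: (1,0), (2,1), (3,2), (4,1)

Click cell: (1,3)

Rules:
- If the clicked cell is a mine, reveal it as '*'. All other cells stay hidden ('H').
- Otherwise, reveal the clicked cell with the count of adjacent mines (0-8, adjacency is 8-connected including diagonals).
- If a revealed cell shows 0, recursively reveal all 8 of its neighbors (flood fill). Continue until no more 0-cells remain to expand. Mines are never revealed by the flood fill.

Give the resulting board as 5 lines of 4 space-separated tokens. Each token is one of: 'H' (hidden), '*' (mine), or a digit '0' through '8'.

H 1 0 0
H 2 1 0
H H 2 1
H H H H
H H H H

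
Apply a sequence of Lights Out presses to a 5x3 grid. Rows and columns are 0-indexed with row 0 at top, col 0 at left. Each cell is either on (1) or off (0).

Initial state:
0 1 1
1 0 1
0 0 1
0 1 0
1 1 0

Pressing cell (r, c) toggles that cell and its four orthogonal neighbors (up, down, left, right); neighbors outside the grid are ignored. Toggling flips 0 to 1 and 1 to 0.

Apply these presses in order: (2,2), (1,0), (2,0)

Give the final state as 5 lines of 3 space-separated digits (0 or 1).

After press 1 at (2,2):
0 1 1
1 0 0
0 1 0
0 1 1
1 1 0

After press 2 at (1,0):
1 1 1
0 1 0
1 1 0
0 1 1
1 1 0

After press 3 at (2,0):
1 1 1
1 1 0
0 0 0
1 1 1
1 1 0

Answer: 1 1 1
1 1 0
0 0 0
1 1 1
1 1 0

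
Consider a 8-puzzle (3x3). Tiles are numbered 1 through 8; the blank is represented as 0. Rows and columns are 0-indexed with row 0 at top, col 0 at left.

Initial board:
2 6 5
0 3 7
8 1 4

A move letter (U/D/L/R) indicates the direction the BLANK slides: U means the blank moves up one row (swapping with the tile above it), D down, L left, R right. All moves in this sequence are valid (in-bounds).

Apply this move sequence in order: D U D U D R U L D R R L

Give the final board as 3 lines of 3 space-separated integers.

Answer: 2 6 5
1 8 7
3 0 4

Derivation:
After move 1 (D):
2 6 5
8 3 7
0 1 4

After move 2 (U):
2 6 5
0 3 7
8 1 4

After move 3 (D):
2 6 5
8 3 7
0 1 4

After move 4 (U):
2 6 5
0 3 7
8 1 4

After move 5 (D):
2 6 5
8 3 7
0 1 4

After move 6 (R):
2 6 5
8 3 7
1 0 4

After move 7 (U):
2 6 5
8 0 7
1 3 4

After move 8 (L):
2 6 5
0 8 7
1 3 4

After move 9 (D):
2 6 5
1 8 7
0 3 4

After move 10 (R):
2 6 5
1 8 7
3 0 4

After move 11 (R):
2 6 5
1 8 7
3 4 0

After move 12 (L):
2 6 5
1 8 7
3 0 4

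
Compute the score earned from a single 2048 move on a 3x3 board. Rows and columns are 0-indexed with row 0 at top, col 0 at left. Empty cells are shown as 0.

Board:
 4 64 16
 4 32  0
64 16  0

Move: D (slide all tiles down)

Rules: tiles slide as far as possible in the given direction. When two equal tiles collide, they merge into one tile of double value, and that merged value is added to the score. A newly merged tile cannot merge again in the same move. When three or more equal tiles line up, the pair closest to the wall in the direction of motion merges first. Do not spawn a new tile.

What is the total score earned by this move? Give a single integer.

Answer: 8

Derivation:
Slide down:
col 0: [4, 4, 64] -> [0, 8, 64]  score +8 (running 8)
col 1: [64, 32, 16] -> [64, 32, 16]  score +0 (running 8)
col 2: [16, 0, 0] -> [0, 0, 16]  score +0 (running 8)
Board after move:
 0 64  0
 8 32  0
64 16 16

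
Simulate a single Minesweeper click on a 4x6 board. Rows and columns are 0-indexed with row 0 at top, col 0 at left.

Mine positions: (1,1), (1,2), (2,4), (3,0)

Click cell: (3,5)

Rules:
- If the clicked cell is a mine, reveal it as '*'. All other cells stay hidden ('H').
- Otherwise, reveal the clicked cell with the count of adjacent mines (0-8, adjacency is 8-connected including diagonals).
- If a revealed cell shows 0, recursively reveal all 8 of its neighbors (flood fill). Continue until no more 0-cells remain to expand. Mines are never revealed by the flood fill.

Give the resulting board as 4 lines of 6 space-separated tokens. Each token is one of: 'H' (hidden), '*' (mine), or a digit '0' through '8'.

H H H H H H
H H H H H H
H H H H H H
H H H H H 1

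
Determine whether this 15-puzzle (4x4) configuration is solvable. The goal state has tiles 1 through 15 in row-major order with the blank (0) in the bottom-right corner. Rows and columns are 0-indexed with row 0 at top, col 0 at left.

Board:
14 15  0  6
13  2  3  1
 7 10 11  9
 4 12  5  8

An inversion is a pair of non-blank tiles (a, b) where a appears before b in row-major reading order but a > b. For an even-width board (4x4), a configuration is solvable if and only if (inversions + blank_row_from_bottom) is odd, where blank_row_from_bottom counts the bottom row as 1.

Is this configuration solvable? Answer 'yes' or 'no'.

Inversions: 59
Blank is in row 0 (0-indexed from top), which is row 4 counting from the bottom (bottom = 1).
59 + 4 = 63, which is odd, so the puzzle is solvable.

Answer: yes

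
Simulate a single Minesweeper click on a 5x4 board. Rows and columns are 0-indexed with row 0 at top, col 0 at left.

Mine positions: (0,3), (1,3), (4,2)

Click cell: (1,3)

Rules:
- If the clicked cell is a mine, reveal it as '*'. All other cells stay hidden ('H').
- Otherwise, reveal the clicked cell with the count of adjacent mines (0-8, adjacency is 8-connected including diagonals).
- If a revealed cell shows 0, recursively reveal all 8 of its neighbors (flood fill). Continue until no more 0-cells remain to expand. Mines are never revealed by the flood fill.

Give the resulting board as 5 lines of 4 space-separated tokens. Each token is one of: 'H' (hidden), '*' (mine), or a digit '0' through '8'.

H H H H
H H H *
H H H H
H H H H
H H H H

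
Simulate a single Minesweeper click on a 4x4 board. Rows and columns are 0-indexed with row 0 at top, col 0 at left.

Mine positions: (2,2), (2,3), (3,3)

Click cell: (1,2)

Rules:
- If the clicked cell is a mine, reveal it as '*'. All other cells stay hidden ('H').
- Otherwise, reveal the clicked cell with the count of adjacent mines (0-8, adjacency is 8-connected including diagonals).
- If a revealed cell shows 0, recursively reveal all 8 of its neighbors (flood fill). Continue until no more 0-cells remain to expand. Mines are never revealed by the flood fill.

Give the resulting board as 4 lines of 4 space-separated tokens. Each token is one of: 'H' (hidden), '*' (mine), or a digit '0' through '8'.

H H H H
H H 2 H
H H H H
H H H H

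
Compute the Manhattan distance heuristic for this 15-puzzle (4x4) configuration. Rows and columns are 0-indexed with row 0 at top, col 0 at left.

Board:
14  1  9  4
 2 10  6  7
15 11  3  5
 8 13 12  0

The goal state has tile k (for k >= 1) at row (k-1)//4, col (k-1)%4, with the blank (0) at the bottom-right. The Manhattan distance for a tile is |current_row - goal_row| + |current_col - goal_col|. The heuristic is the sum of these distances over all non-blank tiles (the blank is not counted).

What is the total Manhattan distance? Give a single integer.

Answer: 32

Derivation:
Tile 14: (0,0)->(3,1) = 4
Tile 1: (0,1)->(0,0) = 1
Tile 9: (0,2)->(2,0) = 4
Tile 4: (0,3)->(0,3) = 0
Tile 2: (1,0)->(0,1) = 2
Tile 10: (1,1)->(2,1) = 1
Tile 6: (1,2)->(1,1) = 1
Tile 7: (1,3)->(1,2) = 1
Tile 15: (2,0)->(3,2) = 3
Tile 11: (2,1)->(2,2) = 1
Tile 3: (2,2)->(0,2) = 2
Tile 5: (2,3)->(1,0) = 4
Tile 8: (3,0)->(1,3) = 5
Tile 13: (3,1)->(3,0) = 1
Tile 12: (3,2)->(2,3) = 2
Sum: 4 + 1 + 4 + 0 + 2 + 1 + 1 + 1 + 3 + 1 + 2 + 4 + 5 + 1 + 2 = 32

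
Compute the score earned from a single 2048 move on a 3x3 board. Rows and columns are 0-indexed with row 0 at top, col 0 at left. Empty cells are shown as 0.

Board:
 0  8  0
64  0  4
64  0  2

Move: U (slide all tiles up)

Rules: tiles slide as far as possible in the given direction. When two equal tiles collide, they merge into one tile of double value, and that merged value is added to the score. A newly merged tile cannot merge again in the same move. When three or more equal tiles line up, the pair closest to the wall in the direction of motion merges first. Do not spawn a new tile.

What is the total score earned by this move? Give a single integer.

Slide up:
col 0: [0, 64, 64] -> [128, 0, 0]  score +128 (running 128)
col 1: [8, 0, 0] -> [8, 0, 0]  score +0 (running 128)
col 2: [0, 4, 2] -> [4, 2, 0]  score +0 (running 128)
Board after move:
128   8   4
  0   0   2
  0   0   0

Answer: 128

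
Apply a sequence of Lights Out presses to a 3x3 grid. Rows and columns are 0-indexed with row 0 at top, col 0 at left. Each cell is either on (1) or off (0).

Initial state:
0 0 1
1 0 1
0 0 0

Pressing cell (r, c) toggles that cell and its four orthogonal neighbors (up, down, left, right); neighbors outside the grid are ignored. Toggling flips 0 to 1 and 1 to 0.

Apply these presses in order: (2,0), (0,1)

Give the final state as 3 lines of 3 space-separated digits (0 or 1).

After press 1 at (2,0):
0 0 1
0 0 1
1 1 0

After press 2 at (0,1):
1 1 0
0 1 1
1 1 0

Answer: 1 1 0
0 1 1
1 1 0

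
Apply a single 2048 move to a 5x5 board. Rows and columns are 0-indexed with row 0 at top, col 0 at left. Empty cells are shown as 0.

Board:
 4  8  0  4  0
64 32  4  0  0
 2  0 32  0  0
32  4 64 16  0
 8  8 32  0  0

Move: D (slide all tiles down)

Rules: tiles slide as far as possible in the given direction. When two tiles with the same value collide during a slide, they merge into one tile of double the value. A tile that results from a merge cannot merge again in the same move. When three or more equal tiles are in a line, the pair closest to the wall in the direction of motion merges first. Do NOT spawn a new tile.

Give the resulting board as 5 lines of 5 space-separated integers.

Slide down:
col 0: [4, 64, 2, 32, 8] -> [4, 64, 2, 32, 8]
col 1: [8, 32, 0, 4, 8] -> [0, 8, 32, 4, 8]
col 2: [0, 4, 32, 64, 32] -> [0, 4, 32, 64, 32]
col 3: [4, 0, 0, 16, 0] -> [0, 0, 0, 4, 16]
col 4: [0, 0, 0, 0, 0] -> [0, 0, 0, 0, 0]

Answer:  4  0  0  0  0
64  8  4  0  0
 2 32 32  0  0
32  4 64  4  0
 8  8 32 16  0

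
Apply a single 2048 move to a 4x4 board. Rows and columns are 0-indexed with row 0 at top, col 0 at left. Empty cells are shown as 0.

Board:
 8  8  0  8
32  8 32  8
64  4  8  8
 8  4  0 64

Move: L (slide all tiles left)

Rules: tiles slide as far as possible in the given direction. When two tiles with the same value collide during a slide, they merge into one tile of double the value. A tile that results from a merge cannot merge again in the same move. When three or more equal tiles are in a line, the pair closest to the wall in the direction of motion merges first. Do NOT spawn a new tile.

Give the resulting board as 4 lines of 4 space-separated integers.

Answer: 16  8  0  0
32  8 32  8
64  4 16  0
 8  4 64  0

Derivation:
Slide left:
row 0: [8, 8, 0, 8] -> [16, 8, 0, 0]
row 1: [32, 8, 32, 8] -> [32, 8, 32, 8]
row 2: [64, 4, 8, 8] -> [64, 4, 16, 0]
row 3: [8, 4, 0, 64] -> [8, 4, 64, 0]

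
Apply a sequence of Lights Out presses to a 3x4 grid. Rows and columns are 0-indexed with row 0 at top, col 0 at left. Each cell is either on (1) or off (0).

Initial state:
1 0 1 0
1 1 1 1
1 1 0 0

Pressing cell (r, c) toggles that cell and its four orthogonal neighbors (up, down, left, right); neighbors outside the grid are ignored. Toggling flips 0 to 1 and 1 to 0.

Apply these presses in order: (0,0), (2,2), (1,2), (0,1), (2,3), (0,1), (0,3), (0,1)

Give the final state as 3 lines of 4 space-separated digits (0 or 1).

After press 1 at (0,0):
0 1 1 0
0 1 1 1
1 1 0 0

After press 2 at (2,2):
0 1 1 0
0 1 0 1
1 0 1 1

After press 3 at (1,2):
0 1 0 0
0 0 1 0
1 0 0 1

After press 4 at (0,1):
1 0 1 0
0 1 1 0
1 0 0 1

After press 5 at (2,3):
1 0 1 0
0 1 1 1
1 0 1 0

After press 6 at (0,1):
0 1 0 0
0 0 1 1
1 0 1 0

After press 7 at (0,3):
0 1 1 1
0 0 1 0
1 0 1 0

After press 8 at (0,1):
1 0 0 1
0 1 1 0
1 0 1 0

Answer: 1 0 0 1
0 1 1 0
1 0 1 0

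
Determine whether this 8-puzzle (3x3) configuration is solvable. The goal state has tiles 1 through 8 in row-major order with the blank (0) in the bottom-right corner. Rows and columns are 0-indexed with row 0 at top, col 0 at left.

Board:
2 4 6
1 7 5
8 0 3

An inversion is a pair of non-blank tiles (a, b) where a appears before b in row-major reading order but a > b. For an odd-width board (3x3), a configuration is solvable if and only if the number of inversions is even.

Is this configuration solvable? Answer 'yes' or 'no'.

Inversions (pairs i<j in row-major order where tile[i] > tile[j] > 0): 10
10 is even, so the puzzle is solvable.

Answer: yes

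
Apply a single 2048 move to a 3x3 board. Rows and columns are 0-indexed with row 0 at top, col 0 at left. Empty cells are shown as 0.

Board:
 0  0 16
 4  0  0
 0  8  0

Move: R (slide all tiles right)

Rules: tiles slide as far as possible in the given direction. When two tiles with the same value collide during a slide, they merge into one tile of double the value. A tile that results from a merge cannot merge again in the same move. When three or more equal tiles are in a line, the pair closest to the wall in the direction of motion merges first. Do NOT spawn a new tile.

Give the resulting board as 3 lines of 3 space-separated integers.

Answer:  0  0 16
 0  0  4
 0  0  8

Derivation:
Slide right:
row 0: [0, 0, 16] -> [0, 0, 16]
row 1: [4, 0, 0] -> [0, 0, 4]
row 2: [0, 8, 0] -> [0, 0, 8]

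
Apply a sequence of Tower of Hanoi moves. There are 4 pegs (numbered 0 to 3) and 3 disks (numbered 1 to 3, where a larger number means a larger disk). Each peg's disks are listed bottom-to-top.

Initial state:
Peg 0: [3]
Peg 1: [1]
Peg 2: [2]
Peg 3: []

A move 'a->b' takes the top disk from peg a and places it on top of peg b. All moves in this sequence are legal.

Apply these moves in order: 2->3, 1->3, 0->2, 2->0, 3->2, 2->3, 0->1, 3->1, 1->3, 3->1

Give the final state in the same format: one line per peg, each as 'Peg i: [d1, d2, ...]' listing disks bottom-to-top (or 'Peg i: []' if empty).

Answer: Peg 0: []
Peg 1: [3, 1]
Peg 2: []
Peg 3: [2]

Derivation:
After move 1 (2->3):
Peg 0: [3]
Peg 1: [1]
Peg 2: []
Peg 3: [2]

After move 2 (1->3):
Peg 0: [3]
Peg 1: []
Peg 2: []
Peg 3: [2, 1]

After move 3 (0->2):
Peg 0: []
Peg 1: []
Peg 2: [3]
Peg 3: [2, 1]

After move 4 (2->0):
Peg 0: [3]
Peg 1: []
Peg 2: []
Peg 3: [2, 1]

After move 5 (3->2):
Peg 0: [3]
Peg 1: []
Peg 2: [1]
Peg 3: [2]

After move 6 (2->3):
Peg 0: [3]
Peg 1: []
Peg 2: []
Peg 3: [2, 1]

After move 7 (0->1):
Peg 0: []
Peg 1: [3]
Peg 2: []
Peg 3: [2, 1]

After move 8 (3->1):
Peg 0: []
Peg 1: [3, 1]
Peg 2: []
Peg 3: [2]

After move 9 (1->3):
Peg 0: []
Peg 1: [3]
Peg 2: []
Peg 3: [2, 1]

After move 10 (3->1):
Peg 0: []
Peg 1: [3, 1]
Peg 2: []
Peg 3: [2]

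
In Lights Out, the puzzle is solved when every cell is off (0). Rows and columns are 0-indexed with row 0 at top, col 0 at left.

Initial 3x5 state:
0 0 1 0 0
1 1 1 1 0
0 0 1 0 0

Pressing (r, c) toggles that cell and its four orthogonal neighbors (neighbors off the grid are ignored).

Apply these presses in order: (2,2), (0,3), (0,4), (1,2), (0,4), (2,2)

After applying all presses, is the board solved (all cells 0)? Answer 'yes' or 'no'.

Answer: no

Derivation:
After press 1 at (2,2):
0 0 1 0 0
1 1 0 1 0
0 1 0 1 0

After press 2 at (0,3):
0 0 0 1 1
1 1 0 0 0
0 1 0 1 0

After press 3 at (0,4):
0 0 0 0 0
1 1 0 0 1
0 1 0 1 0

After press 4 at (1,2):
0 0 1 0 0
1 0 1 1 1
0 1 1 1 0

After press 5 at (0,4):
0 0 1 1 1
1 0 1 1 0
0 1 1 1 0

After press 6 at (2,2):
0 0 1 1 1
1 0 0 1 0
0 0 0 0 0

Lights still on: 5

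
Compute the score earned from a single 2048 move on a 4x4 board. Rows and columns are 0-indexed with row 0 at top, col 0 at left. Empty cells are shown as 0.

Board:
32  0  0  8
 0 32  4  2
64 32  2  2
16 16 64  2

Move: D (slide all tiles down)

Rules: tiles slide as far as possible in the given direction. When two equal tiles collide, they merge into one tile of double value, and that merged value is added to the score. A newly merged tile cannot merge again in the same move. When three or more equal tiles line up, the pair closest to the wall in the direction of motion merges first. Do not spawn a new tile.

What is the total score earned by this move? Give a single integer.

Answer: 68

Derivation:
Slide down:
col 0: [32, 0, 64, 16] -> [0, 32, 64, 16]  score +0 (running 0)
col 1: [0, 32, 32, 16] -> [0, 0, 64, 16]  score +64 (running 64)
col 2: [0, 4, 2, 64] -> [0, 4, 2, 64]  score +0 (running 64)
col 3: [8, 2, 2, 2] -> [0, 8, 2, 4]  score +4 (running 68)
Board after move:
 0  0  0  0
32  0  4  8
64 64  2  2
16 16 64  4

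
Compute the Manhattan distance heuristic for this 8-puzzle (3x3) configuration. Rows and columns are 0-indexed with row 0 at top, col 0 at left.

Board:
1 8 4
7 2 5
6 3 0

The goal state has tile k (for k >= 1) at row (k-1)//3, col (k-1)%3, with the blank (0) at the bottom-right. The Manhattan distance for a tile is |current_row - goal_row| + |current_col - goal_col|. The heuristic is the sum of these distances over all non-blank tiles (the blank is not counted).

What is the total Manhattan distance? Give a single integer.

Tile 1: (0,0)->(0,0) = 0
Tile 8: (0,1)->(2,1) = 2
Tile 4: (0,2)->(1,0) = 3
Tile 7: (1,0)->(2,0) = 1
Tile 2: (1,1)->(0,1) = 1
Tile 5: (1,2)->(1,1) = 1
Tile 6: (2,0)->(1,2) = 3
Tile 3: (2,1)->(0,2) = 3
Sum: 0 + 2 + 3 + 1 + 1 + 1 + 3 + 3 = 14

Answer: 14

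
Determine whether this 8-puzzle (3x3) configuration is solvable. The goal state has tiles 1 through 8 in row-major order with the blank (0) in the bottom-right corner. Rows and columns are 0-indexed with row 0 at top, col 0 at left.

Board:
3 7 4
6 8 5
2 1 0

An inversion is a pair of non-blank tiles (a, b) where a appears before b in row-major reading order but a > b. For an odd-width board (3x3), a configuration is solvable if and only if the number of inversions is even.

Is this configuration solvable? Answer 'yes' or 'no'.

Inversions (pairs i<j in row-major order where tile[i] > tile[j] > 0): 18
18 is even, so the puzzle is solvable.

Answer: yes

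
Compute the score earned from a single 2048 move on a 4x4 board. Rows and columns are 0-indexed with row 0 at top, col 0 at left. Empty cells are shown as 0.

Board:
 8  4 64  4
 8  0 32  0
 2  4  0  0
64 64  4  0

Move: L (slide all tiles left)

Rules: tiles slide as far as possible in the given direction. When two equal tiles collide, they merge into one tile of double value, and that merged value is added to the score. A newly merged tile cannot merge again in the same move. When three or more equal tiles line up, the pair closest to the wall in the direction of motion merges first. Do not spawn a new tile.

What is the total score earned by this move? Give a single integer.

Slide left:
row 0: [8, 4, 64, 4] -> [8, 4, 64, 4]  score +0 (running 0)
row 1: [8, 0, 32, 0] -> [8, 32, 0, 0]  score +0 (running 0)
row 2: [2, 4, 0, 0] -> [2, 4, 0, 0]  score +0 (running 0)
row 3: [64, 64, 4, 0] -> [128, 4, 0, 0]  score +128 (running 128)
Board after move:
  8   4  64   4
  8  32   0   0
  2   4   0   0
128   4   0   0

Answer: 128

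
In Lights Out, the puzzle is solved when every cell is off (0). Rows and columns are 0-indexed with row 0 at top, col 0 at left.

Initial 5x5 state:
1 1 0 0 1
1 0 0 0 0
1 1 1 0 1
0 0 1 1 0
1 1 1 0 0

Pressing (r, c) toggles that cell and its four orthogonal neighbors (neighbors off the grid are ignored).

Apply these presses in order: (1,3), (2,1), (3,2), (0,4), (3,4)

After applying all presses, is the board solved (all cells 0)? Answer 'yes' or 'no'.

After press 1 at (1,3):
1 1 0 1 1
1 0 1 1 1
1 1 1 1 1
0 0 1 1 0
1 1 1 0 0

After press 2 at (2,1):
1 1 0 1 1
1 1 1 1 1
0 0 0 1 1
0 1 1 1 0
1 1 1 0 0

After press 3 at (3,2):
1 1 0 1 1
1 1 1 1 1
0 0 1 1 1
0 0 0 0 0
1 1 0 0 0

After press 4 at (0,4):
1 1 0 0 0
1 1 1 1 0
0 0 1 1 1
0 0 0 0 0
1 1 0 0 0

After press 5 at (3,4):
1 1 0 0 0
1 1 1 1 0
0 0 1 1 0
0 0 0 1 1
1 1 0 0 1

Lights still on: 13

Answer: no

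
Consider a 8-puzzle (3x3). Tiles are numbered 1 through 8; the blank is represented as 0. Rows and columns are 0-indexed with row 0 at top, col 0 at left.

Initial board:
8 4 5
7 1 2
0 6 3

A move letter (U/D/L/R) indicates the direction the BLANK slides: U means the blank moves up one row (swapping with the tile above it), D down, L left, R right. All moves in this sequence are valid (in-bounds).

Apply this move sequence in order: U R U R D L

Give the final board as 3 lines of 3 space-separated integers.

After move 1 (U):
8 4 5
0 1 2
7 6 3

After move 2 (R):
8 4 5
1 0 2
7 6 3

After move 3 (U):
8 0 5
1 4 2
7 6 3

After move 4 (R):
8 5 0
1 4 2
7 6 3

After move 5 (D):
8 5 2
1 4 0
7 6 3

After move 6 (L):
8 5 2
1 0 4
7 6 3

Answer: 8 5 2
1 0 4
7 6 3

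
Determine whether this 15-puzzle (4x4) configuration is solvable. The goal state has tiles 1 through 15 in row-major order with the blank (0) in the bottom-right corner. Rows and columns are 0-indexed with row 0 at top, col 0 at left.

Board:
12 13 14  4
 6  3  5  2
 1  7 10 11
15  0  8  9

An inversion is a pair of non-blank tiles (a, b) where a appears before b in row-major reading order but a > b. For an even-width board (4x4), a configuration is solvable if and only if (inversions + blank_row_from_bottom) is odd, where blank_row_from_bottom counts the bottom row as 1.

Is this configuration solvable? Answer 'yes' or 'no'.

Answer: no

Derivation:
Inversions: 51
Blank is in row 3 (0-indexed from top), which is row 1 counting from the bottom (bottom = 1).
51 + 1 = 52, which is even, so the puzzle is not solvable.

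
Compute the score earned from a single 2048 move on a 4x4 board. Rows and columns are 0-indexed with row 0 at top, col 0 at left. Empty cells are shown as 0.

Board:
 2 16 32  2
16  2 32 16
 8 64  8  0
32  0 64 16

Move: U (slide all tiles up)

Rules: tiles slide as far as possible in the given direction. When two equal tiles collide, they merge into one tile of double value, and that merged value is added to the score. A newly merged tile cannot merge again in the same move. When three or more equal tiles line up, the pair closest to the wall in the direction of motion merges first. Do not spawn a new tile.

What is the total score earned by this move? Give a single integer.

Answer: 96

Derivation:
Slide up:
col 0: [2, 16, 8, 32] -> [2, 16, 8, 32]  score +0 (running 0)
col 1: [16, 2, 64, 0] -> [16, 2, 64, 0]  score +0 (running 0)
col 2: [32, 32, 8, 64] -> [64, 8, 64, 0]  score +64 (running 64)
col 3: [2, 16, 0, 16] -> [2, 32, 0, 0]  score +32 (running 96)
Board after move:
 2 16 64  2
16  2  8 32
 8 64 64  0
32  0  0  0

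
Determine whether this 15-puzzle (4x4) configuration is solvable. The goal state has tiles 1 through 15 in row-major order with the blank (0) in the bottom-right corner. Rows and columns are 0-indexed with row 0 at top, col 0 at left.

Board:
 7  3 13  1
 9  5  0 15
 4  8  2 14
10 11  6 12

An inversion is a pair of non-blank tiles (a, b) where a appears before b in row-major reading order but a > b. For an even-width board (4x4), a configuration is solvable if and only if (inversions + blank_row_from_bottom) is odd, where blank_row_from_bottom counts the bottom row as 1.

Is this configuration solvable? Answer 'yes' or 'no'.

Answer: yes

Derivation:
Inversions: 42
Blank is in row 1 (0-indexed from top), which is row 3 counting from the bottom (bottom = 1).
42 + 3 = 45, which is odd, so the puzzle is solvable.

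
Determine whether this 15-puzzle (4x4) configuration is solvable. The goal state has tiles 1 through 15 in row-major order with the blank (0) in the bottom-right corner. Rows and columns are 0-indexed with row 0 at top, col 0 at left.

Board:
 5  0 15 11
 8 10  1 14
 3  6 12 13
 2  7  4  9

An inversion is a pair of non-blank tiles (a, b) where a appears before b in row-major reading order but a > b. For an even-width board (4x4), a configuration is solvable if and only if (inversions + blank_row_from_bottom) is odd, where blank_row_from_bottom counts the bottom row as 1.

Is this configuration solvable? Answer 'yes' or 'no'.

Answer: yes

Derivation:
Inversions: 59
Blank is in row 0 (0-indexed from top), which is row 4 counting from the bottom (bottom = 1).
59 + 4 = 63, which is odd, so the puzzle is solvable.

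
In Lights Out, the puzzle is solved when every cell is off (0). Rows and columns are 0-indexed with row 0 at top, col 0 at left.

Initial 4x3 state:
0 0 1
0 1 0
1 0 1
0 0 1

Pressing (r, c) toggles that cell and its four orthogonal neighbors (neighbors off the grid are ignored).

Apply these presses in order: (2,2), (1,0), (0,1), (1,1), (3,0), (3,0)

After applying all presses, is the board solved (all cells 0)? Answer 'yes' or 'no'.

After press 1 at (2,2):
0 0 1
0 1 1
1 1 0
0 0 0

After press 2 at (1,0):
1 0 1
1 0 1
0 1 0
0 0 0

After press 3 at (0,1):
0 1 0
1 1 1
0 1 0
0 0 0

After press 4 at (1,1):
0 0 0
0 0 0
0 0 0
0 0 0

After press 5 at (3,0):
0 0 0
0 0 0
1 0 0
1 1 0

After press 6 at (3,0):
0 0 0
0 0 0
0 0 0
0 0 0

Lights still on: 0

Answer: yes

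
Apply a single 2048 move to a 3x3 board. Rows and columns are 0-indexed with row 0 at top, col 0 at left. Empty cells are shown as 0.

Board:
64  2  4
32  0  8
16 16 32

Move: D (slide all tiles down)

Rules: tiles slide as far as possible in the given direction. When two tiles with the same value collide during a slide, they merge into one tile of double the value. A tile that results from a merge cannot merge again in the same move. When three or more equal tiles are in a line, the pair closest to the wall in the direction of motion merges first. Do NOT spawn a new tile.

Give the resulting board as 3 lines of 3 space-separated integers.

Answer: 64  0  4
32  2  8
16 16 32

Derivation:
Slide down:
col 0: [64, 32, 16] -> [64, 32, 16]
col 1: [2, 0, 16] -> [0, 2, 16]
col 2: [4, 8, 32] -> [4, 8, 32]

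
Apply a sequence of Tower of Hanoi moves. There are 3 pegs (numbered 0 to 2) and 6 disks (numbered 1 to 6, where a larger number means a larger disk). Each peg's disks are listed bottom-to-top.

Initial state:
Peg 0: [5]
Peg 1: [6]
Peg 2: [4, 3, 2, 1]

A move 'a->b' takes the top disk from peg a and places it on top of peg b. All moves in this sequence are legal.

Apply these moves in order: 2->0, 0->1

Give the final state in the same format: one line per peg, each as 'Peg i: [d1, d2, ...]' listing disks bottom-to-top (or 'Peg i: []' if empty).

Answer: Peg 0: [5]
Peg 1: [6, 1]
Peg 2: [4, 3, 2]

Derivation:
After move 1 (2->0):
Peg 0: [5, 1]
Peg 1: [6]
Peg 2: [4, 3, 2]

After move 2 (0->1):
Peg 0: [5]
Peg 1: [6, 1]
Peg 2: [4, 3, 2]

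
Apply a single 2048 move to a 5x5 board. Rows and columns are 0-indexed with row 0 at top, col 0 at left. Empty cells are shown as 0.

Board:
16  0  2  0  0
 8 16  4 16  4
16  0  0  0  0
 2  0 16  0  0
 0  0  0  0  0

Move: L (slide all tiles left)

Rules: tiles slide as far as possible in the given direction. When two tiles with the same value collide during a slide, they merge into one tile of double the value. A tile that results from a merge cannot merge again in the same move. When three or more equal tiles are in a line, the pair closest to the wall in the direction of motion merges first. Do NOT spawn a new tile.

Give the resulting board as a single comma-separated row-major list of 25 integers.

Answer: 16, 2, 0, 0, 0, 8, 16, 4, 16, 4, 16, 0, 0, 0, 0, 2, 16, 0, 0, 0, 0, 0, 0, 0, 0

Derivation:
Slide left:
row 0: [16, 0, 2, 0, 0] -> [16, 2, 0, 0, 0]
row 1: [8, 16, 4, 16, 4] -> [8, 16, 4, 16, 4]
row 2: [16, 0, 0, 0, 0] -> [16, 0, 0, 0, 0]
row 3: [2, 0, 16, 0, 0] -> [2, 16, 0, 0, 0]
row 4: [0, 0, 0, 0, 0] -> [0, 0, 0, 0, 0]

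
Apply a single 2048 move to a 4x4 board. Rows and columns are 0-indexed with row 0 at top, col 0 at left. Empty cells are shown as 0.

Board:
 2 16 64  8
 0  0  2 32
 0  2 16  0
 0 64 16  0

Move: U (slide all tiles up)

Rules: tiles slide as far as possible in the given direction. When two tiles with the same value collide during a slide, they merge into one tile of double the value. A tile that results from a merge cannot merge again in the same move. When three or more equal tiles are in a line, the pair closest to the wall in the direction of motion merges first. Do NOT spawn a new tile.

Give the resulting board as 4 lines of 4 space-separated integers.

Slide up:
col 0: [2, 0, 0, 0] -> [2, 0, 0, 0]
col 1: [16, 0, 2, 64] -> [16, 2, 64, 0]
col 2: [64, 2, 16, 16] -> [64, 2, 32, 0]
col 3: [8, 32, 0, 0] -> [8, 32, 0, 0]

Answer:  2 16 64  8
 0  2  2 32
 0 64 32  0
 0  0  0  0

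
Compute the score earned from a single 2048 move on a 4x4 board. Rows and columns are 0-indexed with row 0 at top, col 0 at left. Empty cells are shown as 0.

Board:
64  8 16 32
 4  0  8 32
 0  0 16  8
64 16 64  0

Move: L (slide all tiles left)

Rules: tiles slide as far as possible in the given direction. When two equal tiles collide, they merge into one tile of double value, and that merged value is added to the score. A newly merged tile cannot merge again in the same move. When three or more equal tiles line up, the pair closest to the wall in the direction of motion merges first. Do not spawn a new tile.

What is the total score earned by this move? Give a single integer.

Answer: 0

Derivation:
Slide left:
row 0: [64, 8, 16, 32] -> [64, 8, 16, 32]  score +0 (running 0)
row 1: [4, 0, 8, 32] -> [4, 8, 32, 0]  score +0 (running 0)
row 2: [0, 0, 16, 8] -> [16, 8, 0, 0]  score +0 (running 0)
row 3: [64, 16, 64, 0] -> [64, 16, 64, 0]  score +0 (running 0)
Board after move:
64  8 16 32
 4  8 32  0
16  8  0  0
64 16 64  0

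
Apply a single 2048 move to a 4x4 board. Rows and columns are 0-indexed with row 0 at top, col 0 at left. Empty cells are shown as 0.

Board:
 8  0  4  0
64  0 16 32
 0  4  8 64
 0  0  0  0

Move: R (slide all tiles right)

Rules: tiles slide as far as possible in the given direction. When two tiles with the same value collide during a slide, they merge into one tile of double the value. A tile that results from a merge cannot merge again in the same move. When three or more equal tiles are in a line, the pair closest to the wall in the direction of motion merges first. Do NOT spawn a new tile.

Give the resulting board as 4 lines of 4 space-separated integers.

Answer:  0  0  8  4
 0 64 16 32
 0  4  8 64
 0  0  0  0

Derivation:
Slide right:
row 0: [8, 0, 4, 0] -> [0, 0, 8, 4]
row 1: [64, 0, 16, 32] -> [0, 64, 16, 32]
row 2: [0, 4, 8, 64] -> [0, 4, 8, 64]
row 3: [0, 0, 0, 0] -> [0, 0, 0, 0]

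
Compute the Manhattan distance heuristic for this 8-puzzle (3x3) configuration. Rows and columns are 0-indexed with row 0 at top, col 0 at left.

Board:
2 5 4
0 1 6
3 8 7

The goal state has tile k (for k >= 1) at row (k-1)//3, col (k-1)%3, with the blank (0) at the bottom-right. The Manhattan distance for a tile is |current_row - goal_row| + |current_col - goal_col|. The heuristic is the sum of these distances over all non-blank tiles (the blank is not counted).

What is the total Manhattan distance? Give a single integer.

Tile 2: at (0,0), goal (0,1), distance |0-0|+|0-1| = 1
Tile 5: at (0,1), goal (1,1), distance |0-1|+|1-1| = 1
Tile 4: at (0,2), goal (1,0), distance |0-1|+|2-0| = 3
Tile 1: at (1,1), goal (0,0), distance |1-0|+|1-0| = 2
Tile 6: at (1,2), goal (1,2), distance |1-1|+|2-2| = 0
Tile 3: at (2,0), goal (0,2), distance |2-0|+|0-2| = 4
Tile 8: at (2,1), goal (2,1), distance |2-2|+|1-1| = 0
Tile 7: at (2,2), goal (2,0), distance |2-2|+|2-0| = 2
Sum: 1 + 1 + 3 + 2 + 0 + 4 + 0 + 2 = 13

Answer: 13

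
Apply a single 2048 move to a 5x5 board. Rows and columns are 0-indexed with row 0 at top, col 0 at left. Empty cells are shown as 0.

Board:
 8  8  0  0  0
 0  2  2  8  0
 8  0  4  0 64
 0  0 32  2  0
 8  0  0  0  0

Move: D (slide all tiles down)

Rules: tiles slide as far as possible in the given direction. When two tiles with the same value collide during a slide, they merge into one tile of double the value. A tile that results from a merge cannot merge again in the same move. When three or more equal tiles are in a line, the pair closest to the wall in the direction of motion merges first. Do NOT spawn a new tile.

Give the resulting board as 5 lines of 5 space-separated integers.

Answer:  0  0  0  0  0
 0  0  0  0  0
 0  0  2  0  0
 8  8  4  8  0
16  2 32  2 64

Derivation:
Slide down:
col 0: [8, 0, 8, 0, 8] -> [0, 0, 0, 8, 16]
col 1: [8, 2, 0, 0, 0] -> [0, 0, 0, 8, 2]
col 2: [0, 2, 4, 32, 0] -> [0, 0, 2, 4, 32]
col 3: [0, 8, 0, 2, 0] -> [0, 0, 0, 8, 2]
col 4: [0, 0, 64, 0, 0] -> [0, 0, 0, 0, 64]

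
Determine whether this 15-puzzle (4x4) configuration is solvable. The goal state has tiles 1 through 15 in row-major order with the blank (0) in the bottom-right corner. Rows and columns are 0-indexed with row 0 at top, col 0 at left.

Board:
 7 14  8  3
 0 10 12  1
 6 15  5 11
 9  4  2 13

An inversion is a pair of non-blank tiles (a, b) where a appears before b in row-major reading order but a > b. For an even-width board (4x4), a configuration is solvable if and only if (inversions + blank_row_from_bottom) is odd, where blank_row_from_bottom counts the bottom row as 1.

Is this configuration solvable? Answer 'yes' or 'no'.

Inversions: 56
Blank is in row 1 (0-indexed from top), which is row 3 counting from the bottom (bottom = 1).
56 + 3 = 59, which is odd, so the puzzle is solvable.

Answer: yes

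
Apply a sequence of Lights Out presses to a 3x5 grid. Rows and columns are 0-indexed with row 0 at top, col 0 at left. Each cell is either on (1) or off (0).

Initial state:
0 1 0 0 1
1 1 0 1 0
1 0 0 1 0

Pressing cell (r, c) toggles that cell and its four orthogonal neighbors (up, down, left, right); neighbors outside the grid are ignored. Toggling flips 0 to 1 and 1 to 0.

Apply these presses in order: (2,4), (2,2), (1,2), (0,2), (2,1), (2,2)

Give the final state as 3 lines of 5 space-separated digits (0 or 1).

After press 1 at (2,4):
0 1 0 0 1
1 1 0 1 1
1 0 0 0 1

After press 2 at (2,2):
0 1 0 0 1
1 1 1 1 1
1 1 1 1 1

After press 3 at (1,2):
0 1 1 0 1
1 0 0 0 1
1 1 0 1 1

After press 4 at (0,2):
0 0 0 1 1
1 0 1 0 1
1 1 0 1 1

After press 5 at (2,1):
0 0 0 1 1
1 1 1 0 1
0 0 1 1 1

After press 6 at (2,2):
0 0 0 1 1
1 1 0 0 1
0 1 0 0 1

Answer: 0 0 0 1 1
1 1 0 0 1
0 1 0 0 1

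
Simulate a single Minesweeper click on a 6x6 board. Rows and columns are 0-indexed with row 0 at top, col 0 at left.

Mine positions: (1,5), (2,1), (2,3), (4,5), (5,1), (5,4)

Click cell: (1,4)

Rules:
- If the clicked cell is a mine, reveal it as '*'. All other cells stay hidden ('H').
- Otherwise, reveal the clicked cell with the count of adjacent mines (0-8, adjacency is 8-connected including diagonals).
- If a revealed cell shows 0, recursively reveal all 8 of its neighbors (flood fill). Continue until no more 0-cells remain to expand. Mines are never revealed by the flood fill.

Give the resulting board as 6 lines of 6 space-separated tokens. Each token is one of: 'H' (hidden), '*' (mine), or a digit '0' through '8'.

H H H H H H
H H H H 2 H
H H H H H H
H H H H H H
H H H H H H
H H H H H H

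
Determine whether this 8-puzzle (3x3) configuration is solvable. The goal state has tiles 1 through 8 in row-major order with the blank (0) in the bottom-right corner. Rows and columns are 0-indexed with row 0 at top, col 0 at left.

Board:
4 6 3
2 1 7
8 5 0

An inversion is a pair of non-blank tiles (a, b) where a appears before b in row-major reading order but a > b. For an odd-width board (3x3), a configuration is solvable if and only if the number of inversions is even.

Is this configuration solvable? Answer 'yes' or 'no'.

Answer: yes

Derivation:
Inversions (pairs i<j in row-major order where tile[i] > tile[j] > 0): 12
12 is even, so the puzzle is solvable.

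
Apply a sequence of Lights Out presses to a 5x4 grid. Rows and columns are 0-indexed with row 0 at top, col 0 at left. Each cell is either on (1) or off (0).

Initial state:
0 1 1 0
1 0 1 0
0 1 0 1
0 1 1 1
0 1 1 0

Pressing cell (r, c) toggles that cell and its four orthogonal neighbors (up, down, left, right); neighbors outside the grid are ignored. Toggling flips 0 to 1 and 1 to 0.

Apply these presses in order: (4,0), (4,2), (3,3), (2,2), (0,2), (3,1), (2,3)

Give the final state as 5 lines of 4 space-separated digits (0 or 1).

After press 1 at (4,0):
0 1 1 0
1 0 1 0
0 1 0 1
1 1 1 1
1 0 1 0

After press 2 at (4,2):
0 1 1 0
1 0 1 0
0 1 0 1
1 1 0 1
1 1 0 1

After press 3 at (3,3):
0 1 1 0
1 0 1 0
0 1 0 0
1 1 1 0
1 1 0 0

After press 4 at (2,2):
0 1 1 0
1 0 0 0
0 0 1 1
1 1 0 0
1 1 0 0

After press 5 at (0,2):
0 0 0 1
1 0 1 0
0 0 1 1
1 1 0 0
1 1 0 0

After press 6 at (3,1):
0 0 0 1
1 0 1 0
0 1 1 1
0 0 1 0
1 0 0 0

After press 7 at (2,3):
0 0 0 1
1 0 1 1
0 1 0 0
0 0 1 1
1 0 0 0

Answer: 0 0 0 1
1 0 1 1
0 1 0 0
0 0 1 1
1 0 0 0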